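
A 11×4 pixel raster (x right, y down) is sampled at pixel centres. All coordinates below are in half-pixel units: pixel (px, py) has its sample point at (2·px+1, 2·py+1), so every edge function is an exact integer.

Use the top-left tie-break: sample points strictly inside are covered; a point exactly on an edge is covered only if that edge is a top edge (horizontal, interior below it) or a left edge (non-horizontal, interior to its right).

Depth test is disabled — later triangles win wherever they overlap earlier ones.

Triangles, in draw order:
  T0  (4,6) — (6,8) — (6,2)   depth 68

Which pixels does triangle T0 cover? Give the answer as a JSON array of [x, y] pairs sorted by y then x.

T0:
  2·area = 12  (B↔C swapped to make it positive)
  edge (4, 6)→(6, 2): d=(2,-4) top-left  bias=+0
  edge (6, 2)→(6, 8): d=(0,6) right/bottom  bias=-1
  edge (6, 8)→(4, 6): d=(-2,-2) top-left  bias=+0
    (0,1)@(1, 3): e=[-18,30,0] → ·  [on edge]
    (1,2)@(3, 5): e=[-6,18,0] → ·  [on edge]
    (2,2)@(5, 5): e=[2,6,4] → #
    (3,2)@(7, 5): e=[10,-6,8] → ·
    (2,3)@(5, 7): e=[6,6,0] → #  [on edge]
    (3,3)@(7, 7): e=[14,-6,4] → ·
  covered (2 px):
    · · · · · · · · · · ·
    · · · · · · · · · · ·
    · · # · · · · · · · ·
    · · # · · · · · · · ·

Answer: [[2,2],[2,3]]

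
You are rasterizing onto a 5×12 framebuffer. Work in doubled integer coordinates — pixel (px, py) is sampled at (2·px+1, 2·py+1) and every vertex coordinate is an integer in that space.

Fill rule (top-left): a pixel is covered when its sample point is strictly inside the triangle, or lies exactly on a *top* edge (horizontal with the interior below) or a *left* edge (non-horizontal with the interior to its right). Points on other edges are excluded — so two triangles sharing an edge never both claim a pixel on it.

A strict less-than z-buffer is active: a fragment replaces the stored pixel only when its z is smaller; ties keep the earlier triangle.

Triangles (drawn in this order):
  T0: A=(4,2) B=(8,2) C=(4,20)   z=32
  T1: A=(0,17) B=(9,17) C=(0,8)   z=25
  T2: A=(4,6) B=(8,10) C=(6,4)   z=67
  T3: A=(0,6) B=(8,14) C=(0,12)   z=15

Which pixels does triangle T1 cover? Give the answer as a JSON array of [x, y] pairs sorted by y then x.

T0:
  2·area = 72
  edge (4, 2)→(8, 2): d=(4,0) top-left  bias=+0
  edge (8, 2)→(4, 20): d=(-4,18) right/bottom  bias=-1
  edge (4, 20)→(4, 2): d=(0,-18) top-left  bias=+0
    (2,1)@(5, 3): e=[4,50,18] → #
    (3,1)@(7, 3): e=[4,14,54] → #
    (4,1)@(9, 3): e=[4,-22,90] → ·
    (2,2)@(5, 5): e=[12,42,18] → #
    (4,2)@(9, 5): e=[12,-30,90] → ·
    (2,3)@(5, 7): e=[20,34,18] → #
    (3,3)@(7, 7): e=[20,-2,54] → ·
    (2,4)@(5, 9): e=[28,26,18] → #
    (3,4)@(7, 9): e=[28,-10,54] → ·
    (2,5)@(5, 11): e=[36,18,18] → #
    (3,5)@(7, 11): e=[36,-18,54] → ·
    (2,6)@(5, 13): e=[44,10,18] → #
  covered (9 px):
    · · · · ·
    · · # # ·
    · · # # ·
    · · # · ·
    · · # · ·
    · · # · ·
    · · # · ·
    · · # · ·
    · · · · ·
    · · · · ·
    · · · · ·
    · · · · ·
T1:
  2·area = 81  (B↔C swapped to make it positive)
  edge (0, 17)→(0, 8): d=(0,-9) top-left  bias=+0
  edge (0, 8)→(9, 17): d=(9,9) right/bottom  bias=-1
  edge (9, 17)→(0, 17): d=(-9,0) right/bottom  bias=-1
    (0,4)@(1, 9): e=[9,0,72] → ·  [on edge]
    (0,5)@(1, 11): e=[9,18,54] → #
    (1,5)@(3, 11): e=[27,0,54] → ·  [on edge]
    (0,6)@(1, 13): e=[9,36,36] → #
    (1,6)@(3, 13): e=[27,18,36] → #
    (2,6)@(5, 13): e=[45,0,36] → ·  [on edge]
    (0,7)@(1, 15): e=[9,54,18] → #
    (2,7)@(5, 15): e=[45,18,18] → #
    (3,7)@(7, 15): e=[63,0,18] → ·  [on edge]
    (0,8)@(1, 17): e=[9,72,0] → ·  [on edge]
    (1,8)@(3, 17): e=[27,54,0] → ·  [on edge]
    (2,8)@(5, 17): e=[45,36,0] → ·  [on edge]
    (3,8)@(7, 17): e=[63,18,0] → ·  [on edge]
    (4,8)@(9, 17): e=[81,0,0] → ·  [on edge]
  covered (6 px):
    · · · · ·
    · · · · ·
    · · · · ·
    · · · · ·
    · · · · ·
    # · · · ·
    # # · · ·
    # # # · ·
    · · · · ·
    · · · · ·
    · · · · ·
    · · · · ·
T2:
  2·area = 16  (B↔C swapped to make it positive)
  edge (4, 6)→(6, 4): d=(2,-2) top-left  bias=+0
  edge (6, 4)→(8, 10): d=(2,6) right/bottom  bias=-1
  edge (8, 10)→(4, 6): d=(-4,-4) top-left  bias=+0
    (2,0)@(5, 1): e=[-8,0,24] → ·  [on edge]
    (4,0)@(9, 1): e=[0,-24,40] → ·  [on edge]
    (0,1)@(1, 3): e=[-12,28,0] → ·  [on edge]
    (3,1)@(7, 3): e=[0,-8,24] → ·  [on edge]
    (1,2)@(3, 5): e=[-4,20,0] → ·  [on edge]
    (2,2)@(5, 5): e=[0,8,8] → #  [on edge]
    (3,2)@(7, 5): e=[4,-4,16] → ·
    (1,3)@(3, 7): e=[0,24,-8] → ·  [on edge]
    (2,3)@(5, 7): e=[4,12,0] → #  [on edge]
    (3,3)@(7, 7): e=[8,0,8] → ·  [on edge]
    (0,4)@(1, 9): e=[0,40,-24] → ·  [on edge]
    (2,4)@(5, 9): e=[8,16,-8] → ·
    (3,4)@(7, 9): e=[12,4,0] → #  [on edge]
    (4,5)@(9, 11): e=[20,-4,0] → ·  [on edge]
    (4,6)@(9, 13): e=[24,0,-8] → ·  [on edge]
  covered (3 px):
    · · · · ·
    · · · · ·
    · · # · ·
    · · # · ·
    · · · # ·
    · · · · ·
    · · · · ·
    · · · · ·
    · · · · ·
    · · · · ·
    · · · · ·
    · · · · ·
T3:
  2·area = 48
  edge (0, 6)→(8, 14): d=(8,8) right/bottom  bias=-1
  edge (8, 14)→(0, 12): d=(-8,-2) top-left  bias=+0
  edge (0, 12)→(0, 6): d=(0,-6) top-left  bias=+0
    (0,3)@(1, 7): e=[0,42,6] → ·  [on edge]
    (0,4)@(1, 9): e=[16,26,6] → #
    (1,4)@(3, 9): e=[0,30,18] → ·  [on edge]
    (0,5)@(1, 11): e=[32,10,6] → #
    (1,5)@(3, 11): e=[16,14,18] → #
    (2,5)@(5, 11): e=[0,18,30] → ·  [on edge]
    (0,6)@(1, 13): e=[48,-6,6] → ·
    (1,6)@(3, 13): e=[32,-2,18] → ·
    (2,6)@(5, 13): e=[16,2,30] → #
    (3,6)@(7, 13): e=[0,6,42] → ·  [on edge]
    (2,7)@(5, 15): e=[32,-14,30] → ·
    (4,7)@(9, 15): e=[0,-6,54] → ·  [on edge]
  covered (4 px):
    · · · · ·
    · · · · ·
    · · · · ·
    · · · · ·
    # · · · ·
    # # · · ·
    · · # · ·
    · · · · ·
    · · · · ·
    · · · · ·
    · · · · ·
    · · · · ·

Final: [[0,5],[0,6],[1,6],[0,7],[1,7],[2,7]]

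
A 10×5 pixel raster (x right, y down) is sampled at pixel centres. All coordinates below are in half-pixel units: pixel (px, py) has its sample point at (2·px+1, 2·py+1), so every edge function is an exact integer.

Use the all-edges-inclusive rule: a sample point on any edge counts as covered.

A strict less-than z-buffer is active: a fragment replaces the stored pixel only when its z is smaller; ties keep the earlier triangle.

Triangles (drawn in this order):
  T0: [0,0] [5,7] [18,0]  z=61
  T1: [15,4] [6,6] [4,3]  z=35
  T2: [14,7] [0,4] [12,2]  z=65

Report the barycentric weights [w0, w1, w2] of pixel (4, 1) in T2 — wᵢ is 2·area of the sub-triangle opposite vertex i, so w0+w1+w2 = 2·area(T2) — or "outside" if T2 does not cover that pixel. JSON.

T0:
  2·area = 126  (B↔C swapped to make it positive)
  edge (0, 0)→(18, 0): d=(18,0) inclusive
  edge (18, 0)→(5, 7): d=(-13,7) inclusive
  edge (5, 7)→(0, 0): d=(-5,-7) inclusive
    (0,0)@(1, 1): e=[18,106,2] → #
    (1,0)@(3, 1): e=[18,92,16] → #
    (2,0)@(5, 1): e=[18,78,30] → #
    (3,0)@(7, 1): e=[18,64,44] → #
    (4,0)@(9, 1): e=[18,50,58] → #
    (5,0)@(11, 1): e=[18,36,72] → #
    (6,0)@(13, 1): e=[18,22,86] → #
    (7,0)@(15, 1): e=[18,8,100] → #
    (8,0)@(17, 1): e=[18,-6,114] → ·
    (0,1)@(1, 3): e=[54,80,-8] → ·
    (1,1)@(3, 3): e=[54,66,6] → #
    (6,1)@(13, 3): e=[54,-4,76] → ·
    (2,3)@(5, 7): e=[126,0,0] → #  [on edge]
  covered (16 px):
    # # # # # # # # · ·
    · # # # # # · · · ·
    · · # # · · · · · ·
    · · # · · · · · · ·
    · · · · · · · · · ·
T1:
  2·area = 31
  edge (15, 4)→(6, 6): d=(-9,2) inclusive
  edge (6, 6)→(4, 3): d=(-2,-3) inclusive
  edge (4, 3)→(15, 4): d=(11,1) inclusive
    (3,2)@(7, 5): e=[7,5,19] → #
    (4,2)@(9, 5): e=[3,11,17] → #
    (5,2)@(11, 5): e=[-1,17,15] → ·
    (3,3)@(7, 7): e=[-11,1,41] → ·
    (4,3)@(9, 7): e=[-15,7,39] → ·
  covered (2 px):
    · · · · · · · · · ·
    · · · · · · · · · ·
    · · · # # · · · · ·
    · · · · · · · · · ·
    · · · · · · · · · ·
T2:
  2·area = 64
  edge (14, 7)→(0, 4): d=(-14,-3) inclusive
  edge (0, 4)→(12, 2): d=(12,-2) inclusive
  edge (12, 2)→(14, 7): d=(2,5) inclusive
    (3,1)@(7, 3): e=[35,2,27] → #
    (4,1)@(9, 3): e=[41,6,17] → #
    (5,1)@(11, 3): e=[47,10,7] → #
    (6,1)@(13, 3): e=[53,14,-3] → ·
    (2,2)@(5, 5): e=[1,22,41] → #
    (6,2)@(13, 5): e=[25,38,1] → #
    (7,2)@(15, 5): e=[31,42,-9] → ·
    (2,3)@(5, 7): e=[-27,46,45] → ·
    (3,3)@(7, 7): e=[-21,50,35] → ·
    (4,3)@(9, 7): e=[-15,54,25] → ·
    (5,3)@(11, 7): e=[-9,58,15] → ·
    (6,3)@(13, 7): e=[-3,62,5] → ·
  covered (8 px):
    · · · · · · · · · ·
    · · · # # # · · · ·
    · · # # # # # · · ·
    · · · · · · · · · ·
    · · · · · · · · · ·

Result: [6,17,41]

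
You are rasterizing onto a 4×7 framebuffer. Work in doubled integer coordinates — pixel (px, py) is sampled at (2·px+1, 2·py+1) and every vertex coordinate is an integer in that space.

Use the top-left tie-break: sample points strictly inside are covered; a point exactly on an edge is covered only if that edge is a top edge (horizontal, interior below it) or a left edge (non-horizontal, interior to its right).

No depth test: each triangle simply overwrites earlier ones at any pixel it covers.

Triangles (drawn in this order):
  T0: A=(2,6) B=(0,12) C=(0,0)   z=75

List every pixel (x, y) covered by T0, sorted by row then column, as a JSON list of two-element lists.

T0:
  2·area = 24
  edge (2, 6)→(0, 12): d=(-2,6) right/bottom  bias=-1
  edge (0, 12)→(0, 0): d=(0,-12) top-left  bias=+0
  edge (0, 0)→(2, 6): d=(2,6) right/bottom  bias=-1
    (0,1)@(1, 3): e=[12,12,0] → ·  [on edge]
    (1,1)@(3, 3): e=[0,36,-12] → ·  [on edge]
    (0,2)@(1, 5): e=[8,12,4] → █
    (1,2)@(3, 5): e=[-4,36,-8] → ·
    (0,3)@(1, 7): e=[4,12,8] → █
    (1,3)@(3, 7): e=[-8,36,-4] → ·
    (0,4)@(1, 9): e=[0,12,12] → ·  [on edge]
    (1,4)@(3, 9): e=[-12,36,0] → ·  [on edge]
  covered (2 px):
    · · · ·
    · · · ·
    █ · · ·
    █ · · ·
    · · · ·
    · · · ·
    · · · ·

Answer: [[0,2],[0,3]]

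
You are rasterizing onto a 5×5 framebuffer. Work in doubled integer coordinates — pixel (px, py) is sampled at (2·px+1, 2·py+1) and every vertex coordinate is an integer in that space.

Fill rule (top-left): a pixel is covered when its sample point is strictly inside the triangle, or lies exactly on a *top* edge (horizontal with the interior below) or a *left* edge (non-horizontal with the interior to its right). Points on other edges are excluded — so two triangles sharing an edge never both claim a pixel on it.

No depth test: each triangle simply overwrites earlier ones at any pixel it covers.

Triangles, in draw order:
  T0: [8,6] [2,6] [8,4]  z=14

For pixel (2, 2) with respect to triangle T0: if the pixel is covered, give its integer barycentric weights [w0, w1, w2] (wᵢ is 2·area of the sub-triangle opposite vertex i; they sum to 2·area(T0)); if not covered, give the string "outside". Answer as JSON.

T0:
  2·area = 12
  edge (8, 6)→(2, 6): d=(-6,0) right/bottom  bias=-1
  edge (2, 6)→(8, 4): d=(6,-2) top-left  bias=+0
  edge (8, 4)→(8, 6): d=(0,2) right/bottom  bias=-1
    (2,2)@(5, 5): e=[6,0,6] → #  [on edge]
    (3,2)@(7, 5): e=[6,4,2] → #
    (4,2)@(9, 5): e=[6,8,-2] → ·
    (2,3)@(5, 7): e=[-6,12,6] → ·
    (3,3)@(7, 7): e=[-6,16,2] → ·
  covered (2 px):
    · · · · ·
    · · · · ·
    · · # # ·
    · · · · ·
    · · · · ·

Final: [0,6,6]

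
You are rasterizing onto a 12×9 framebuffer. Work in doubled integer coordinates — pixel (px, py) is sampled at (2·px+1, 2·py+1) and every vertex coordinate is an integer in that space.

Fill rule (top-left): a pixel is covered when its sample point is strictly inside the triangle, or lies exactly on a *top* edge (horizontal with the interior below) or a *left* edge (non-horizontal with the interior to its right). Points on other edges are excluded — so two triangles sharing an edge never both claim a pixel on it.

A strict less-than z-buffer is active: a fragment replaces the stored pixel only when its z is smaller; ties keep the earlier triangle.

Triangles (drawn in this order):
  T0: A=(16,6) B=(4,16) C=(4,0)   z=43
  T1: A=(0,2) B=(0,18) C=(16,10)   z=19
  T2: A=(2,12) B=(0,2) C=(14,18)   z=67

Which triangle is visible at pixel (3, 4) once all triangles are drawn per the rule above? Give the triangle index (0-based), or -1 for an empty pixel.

T0:
  2·area = 192
  edge (16, 6)→(4, 16): d=(-12,10) right/bottom  bias=-1
  edge (4, 16)→(4, 0): d=(0,-16) top-left  bias=+0
  edge (4, 0)→(16, 6): d=(12,6) right/bottom  bias=-1
    (2,0)@(5, 1): e=[170,16,6] → X
    (3,0)@(7, 1): e=[150,48,-6] → .
    (2,1)@(5, 3): e=[146,16,30] → X
    (3,1)@(7, 3): e=[126,48,18] → X
    (4,1)@(9, 3): e=[106,80,6] → X
    (5,1)@(11, 3): e=[86,112,-6] → .
    (2,2)@(5, 5): e=[122,16,54] → X
    (5,2)@(11, 5): e=[62,112,18] → X
    (6,2)@(13, 5): e=[42,144,6] → X
    (7,2)@(15, 5): e=[22,176,-6] → .
    (2,3)@(5, 7): e=[98,16,78] → X
    (7,3)@(15, 7): e=[-2,176,18] → .
  covered (24 px):
    . . X . . . . . . . . .
    . . X X X . . . . . . .
    . . X X X X X . . . . .
    . . X X X X X . . . . .
    . . X X X X . . . . . .
    . . X X X . . . . . . .
    . . X X . . . . . . . .
    . . X . . . . . . . . .
    . . . . . . . . . . . .
T1:
  2·area = 256  (B↔C swapped to make it positive)
  edge (0, 2)→(16, 10): d=(16,8) right/bottom  bias=-1
  edge (16, 10)→(0, 18): d=(-16,8) right/bottom  bias=-1
  edge (0, 18)→(0, 2): d=(0,-16) top-left  bias=+0
    (0,1)@(1, 3): e=[8,232,16] → X
    (1,1)@(3, 3): e=[-8,216,48] → .
    (0,2)@(1, 5): e=[40,200,16] → X
    (1,2)@(3, 5): e=[24,184,48] → X
    (2,2)@(5, 5): e=[8,168,80] → X
    (3,2)@(7, 5): e=[-8,152,112] → .
    (0,3)@(1, 7): e=[72,168,16] → X
    (3,3)@(7, 7): e=[24,120,112] → X
    (4,3)@(9, 7): e=[8,104,144] → X
    (5,3)@(11, 7): e=[-8,88,176] → .
    (0,4)@(1, 9): e=[104,136,16] → X
    (5,4)@(11, 9): e=[24,56,176] → X
  covered (32 px):
    . . . . . . . . . . . .
    X . . . . . . . . . . .
    X X X . . . . . . . . .
    X X X X X . . . . . . .
    X X X X X X X . . . . .
    X X X X X X X . . . . .
    X X X X X . . . . . . .
    X X X . . . . . . . . .
    X . . . . . . . . . . .
T2:
  2·area = 108
  edge (2, 12)→(0, 2): d=(-2,-10) top-left  bias=+0
  edge (0, 2)→(14, 18): d=(14,16) right/bottom  bias=-1
  edge (14, 18)→(2, 12): d=(-12,-6) top-left  bias=+0
    (0,2)@(1, 5): e=[4,26,78] → X
    (1,2)@(3, 5): e=[24,-6,90] → .
    (0,3)@(1, 7): e=[0,54,54] → X  [on edge]
    (1,3)@(3, 7): e=[20,22,66] → X
    (2,3)@(5, 7): e=[40,-10,78] → .
    (0,4)@(1, 9): e=[-4,82,30] → .
    (1,4)@(3, 9): e=[16,50,42] → X
    (2,4)@(5, 9): e=[36,18,54] → X
    (3,4)@(7, 9): e=[56,-14,66] → .
    (1,5)@(3, 11): e=[12,78,18] → X
    (3,5)@(7, 11): e=[52,14,42] → X
    (4,5)@(9, 11): e=[72,-18,54] → .
    (1,8)@(3, 17): e=[0,162,-54] → .  [on edge]
  covered (14 px):
    . . . . . . . . . . . .
    . . . . . . . . . . . .
    X . . . . . . . . . . .
    X X . . . . . . . . . .
    . X X . . . . . . . . .
    . X X X . . . . . . . .
    . . X X X . . . . . . .
    . . . . X X . . . . . .
    . . . . . . X . . . . .

Z-buffer (winner per pixel, '.' = empty):
  . . 0 . . . . . . . . .
  1 . 0 0 0 . . . . . . .
  1 1 1 0 0 0 0 . . . . .
  1 1 1 1 1 0 0 . . . . .
  1 1 1 1 1 1 1 . . . . .
  1 1 1 1 1 1 1 . . . . .
  1 1 1 1 1 . . . . . . .
  1 1 1 . 2 2 . . . . . .
  1 . . . . . 2 . . . . .

Final: 1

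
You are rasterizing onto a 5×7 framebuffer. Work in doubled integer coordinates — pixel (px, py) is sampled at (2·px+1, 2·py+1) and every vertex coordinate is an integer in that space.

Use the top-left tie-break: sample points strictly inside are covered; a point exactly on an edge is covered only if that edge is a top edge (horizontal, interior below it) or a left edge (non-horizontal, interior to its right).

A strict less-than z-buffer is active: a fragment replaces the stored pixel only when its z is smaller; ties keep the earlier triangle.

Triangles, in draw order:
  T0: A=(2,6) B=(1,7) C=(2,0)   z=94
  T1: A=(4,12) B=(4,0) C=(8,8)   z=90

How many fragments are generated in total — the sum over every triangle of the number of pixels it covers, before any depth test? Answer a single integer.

T0:
  2·area = 6
  edge (2, 6)→(1, 7): d=(-1,1) right/bottom  bias=-1
  edge (1, 7)→(2, 0): d=(1,-7) top-left  bias=+0
  edge (2, 0)→(2, 6): d=(0,6) right/bottom  bias=-1
    (3,0)@(7, 1): e=[0,36,-30] → ·  [on edge]
    (2,1)@(5, 3): e=[0,24,-18] → ·  [on edge]
    (1,2)@(3, 5): e=[0,12,-6] → ·  [on edge]
    (0,3)@(1, 7): e=[0,0,6] → ·  [on edge]
  covered (0 px):
    · · · · ·
    · · · · ·
    · · · · ·
    · · · · ·
    · · · · ·
    · · · · ·
    · · · · ·
T1:
  2·area = 48
  edge (4, 12)→(4, 0): d=(0,-12) top-left  bias=+0
  edge (4, 0)→(8, 8): d=(4,8) right/bottom  bias=-1
  edge (8, 8)→(4, 12): d=(-4,4) right/bottom  bias=-1
    (2,1)@(5, 3): e=[12,4,32] → #
    (3,1)@(7, 3): e=[36,-12,24] → ·
    (2,2)@(5, 5): e=[12,12,24] → #
    (3,2)@(7, 5): e=[36,-4,16] → ·
    (2,3)@(5, 7): e=[12,20,16] → #
    (3,3)@(7, 7): e=[36,4,8] → #
    (4,3)@(9, 7): e=[60,-12,0] → ·  [on edge]
    (2,4)@(5, 9): e=[12,28,8] → #
    (3,4)@(7, 9): e=[36,12,0] → ·  [on edge]
    (2,5)@(5, 11): e=[12,36,0] → ·  [on edge]
    (1,6)@(3, 13): e=[-12,60,0] → ·  [on edge]
  covered (5 px):
    · · · · ·
    · · # · ·
    · · # · ·
    · · # # ·
    · · # · ·
    · · · · ·
    · · · · ·

Result: 5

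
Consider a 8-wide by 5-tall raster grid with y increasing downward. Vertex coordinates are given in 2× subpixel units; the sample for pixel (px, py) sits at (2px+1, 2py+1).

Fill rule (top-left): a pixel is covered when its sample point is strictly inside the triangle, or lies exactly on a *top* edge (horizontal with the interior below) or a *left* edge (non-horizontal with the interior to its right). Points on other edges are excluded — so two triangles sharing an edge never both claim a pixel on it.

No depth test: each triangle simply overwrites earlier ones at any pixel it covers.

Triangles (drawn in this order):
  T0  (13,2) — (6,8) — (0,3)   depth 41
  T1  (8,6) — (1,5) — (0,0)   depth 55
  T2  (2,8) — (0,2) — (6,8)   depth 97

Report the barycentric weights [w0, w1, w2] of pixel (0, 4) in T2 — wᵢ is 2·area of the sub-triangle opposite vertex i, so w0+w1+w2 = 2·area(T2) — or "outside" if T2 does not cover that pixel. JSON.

T0:
  2·area = 71
  edge (13, 2)→(6, 8): d=(-7,6) right/bottom  bias=-1
  edge (6, 8)→(0, 3): d=(-6,-5) top-left  bias=+0
  edge (0, 3)→(13, 2): d=(13,-1) top-left  bias=+0
    (0,1)@(1, 3): e=[65,5,1] → █
    (1,1)@(3, 3): e=[53,15,3] → █
    (2,1)@(5, 3): e=[41,25,5] → █
    (3,1)@(7, 3): e=[29,35,7] → █
    (4,1)@(9, 3): e=[17,45,9] → █
    (5,1)@(11, 3): e=[5,55,11] → █
    (6,1)@(13, 3): e=[-7,65,13] → ·
    (0,2)@(1, 5): e=[51,-7,27] → ·
    (1,2)@(3, 5): e=[39,3,29] → █
    (5,2)@(11, 5): e=[-9,43,37] → ·
    (1,3)@(3, 7): e=[25,-9,55] → ·
    (2,3)@(5, 7): e=[13,1,57] → █
  covered (12 px):
    · · · · · · · ·
    █ █ █ █ █ █ · ·
    · █ █ █ █ · · ·
    · · █ █ · · · ·
    · · · · · · · ·
T1:
  2·area = 34
  edge (8, 6)→(1, 5): d=(-7,-1) top-left  bias=+0
  edge (1, 5)→(0, 0): d=(-1,-5) top-left  bias=+0
  edge (0, 0)→(8, 6): d=(8,6) right/bottom  bias=-1
    (0,0)@(1, 1): e=[28,4,2] → █
    (1,0)@(3, 1): e=[30,14,-10] → ·
    (0,1)@(1, 3): e=[14,2,18] → █
    (1,1)@(3, 3): e=[16,12,6] → █
    (2,1)@(5, 3): e=[18,22,-6] → ·
    (0,2)@(1, 5): e=[0,0,34] → █  [on edge]
    (2,2)@(5, 5): e=[4,20,10] → █
    (3,2)@(7, 5): e=[6,30,-2] → ·
    (0,3)@(1, 7): e=[-14,-2,50] → ·
    (1,3)@(3, 7): e=[-12,8,38] → ·
    (2,3)@(5, 7): e=[-10,18,26] → ·
    (7,3)@(15, 7): e=[0,68,-34] → ·  [on edge]
  covered (6 px):
    █ · · · · · · ·
    █ █ · · · · · ·
    █ █ █ · · · · ·
    · · · · · · · ·
    · · · · · · · ·
T2:
  2·area = 24
  edge (2, 8)→(0, 2): d=(-2,-6) top-left  bias=+0
  edge (0, 2)→(6, 8): d=(6,6) right/bottom  bias=-1
  edge (6, 8)→(2, 8): d=(-4,0) right/bottom  bias=-1
    (0,1)@(1, 3): e=[4,0,20] → ·  [on edge]
    (0,2)@(1, 5): e=[0,12,12] → █  [on edge]
    (1,2)@(3, 5): e=[12,0,12] → ·  [on edge]
    (0,3)@(1, 7): e=[-4,24,4] → ·
    (1,3)@(3, 7): e=[8,12,4] → █
    (2,3)@(5, 7): e=[20,0,4] → ·  [on edge]
    (1,4)@(3, 9): e=[4,24,-4] → ·
    (3,4)@(7, 9): e=[28,0,-4] → ·  [on edge]
  covered (2 px):
    · · · · · · · ·
    · · · · · · · ·
    █ · · · · · · ·
    · █ · · · · · ·
    · · · · · · · ·

Final: "outside"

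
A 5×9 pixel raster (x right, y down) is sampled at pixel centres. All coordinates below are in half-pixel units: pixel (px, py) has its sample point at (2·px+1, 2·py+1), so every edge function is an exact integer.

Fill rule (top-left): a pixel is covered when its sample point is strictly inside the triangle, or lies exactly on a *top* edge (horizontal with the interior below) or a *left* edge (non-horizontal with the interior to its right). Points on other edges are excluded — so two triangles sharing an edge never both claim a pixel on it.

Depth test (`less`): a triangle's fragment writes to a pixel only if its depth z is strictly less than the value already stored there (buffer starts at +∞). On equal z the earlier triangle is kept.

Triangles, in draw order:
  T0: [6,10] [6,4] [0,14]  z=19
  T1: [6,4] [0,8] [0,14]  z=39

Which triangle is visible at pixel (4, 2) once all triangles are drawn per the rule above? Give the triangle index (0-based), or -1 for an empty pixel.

T0:
  2·area = 36  (B↔C swapped to make it positive)
  edge (6, 10)→(0, 14): d=(-6,4) right/bottom  bias=-1
  edge (0, 14)→(6, 4): d=(6,-10) top-left  bias=+0
  edge (6, 4)→(6, 10): d=(0,6) right/bottom  bias=-1
    (2,3)@(5, 7): e=[22,8,6] → X
    (3,3)@(7, 7): e=[14,28,-6] → .
    (1,4)@(3, 9): e=[18,0,18] → X  [on edge]
    (3,4)@(7, 9): e=[2,40,-6] → .
    (1,5)@(3, 11): e=[6,12,18] → X
    (2,5)@(5, 11): e=[-2,32,6] → .
    (0,6)@(1, 13): e=[2,4,30] → X
    (1,6)@(3, 13): e=[-6,24,18] → .
    (0,7)@(1, 15): e=[-10,16,30] → .
  covered (5 px):
    . . . . .
    . . . . .
    . . . . .
    . . X . .
    . X X . .
    . X . . .
    X . . . .
    . . . . .
    . . . . .
T1:
  2·area = 36  (B↔C swapped to make it positive)
  edge (6, 4)→(0, 14): d=(-6,10) right/bottom  bias=-1
  edge (0, 14)→(0, 8): d=(0,-6) top-left  bias=+0
  edge (0, 8)→(6, 4): d=(6,-4) top-left  bias=+0
    (2,2)@(5, 5): e=[4,30,2] → X
    (3,2)@(7, 5): e=[-16,42,10] → .
    (1,3)@(3, 7): e=[12,18,6] → X
    (2,3)@(5, 7): e=[-8,30,14] → .
    (0,4)@(1, 9): e=[20,6,10] → X
    (1,4)@(3, 9): e=[0,18,18] → .  [on edge]
    (0,5)@(1, 11): e=[8,6,22] → X
    (1,5)@(3, 11): e=[-12,18,30] → .
    (0,6)@(1, 13): e=[-4,6,34] → .
  covered (4 px):
    . . . . .
    . . . . .
    . . X . .
    . X . . .
    X . . . .
    X . . . .
    . . . . .
    . . . . .
    . . . . .

Z-buffer (winner per pixel, '.' = empty):
  . . . . .
  . . . . .
  . . 1 . .
  . 1 0 . .
  1 0 0 . .
  1 0 . . .
  0 . . . .
  . . . . .
  . . . . .

Result: -1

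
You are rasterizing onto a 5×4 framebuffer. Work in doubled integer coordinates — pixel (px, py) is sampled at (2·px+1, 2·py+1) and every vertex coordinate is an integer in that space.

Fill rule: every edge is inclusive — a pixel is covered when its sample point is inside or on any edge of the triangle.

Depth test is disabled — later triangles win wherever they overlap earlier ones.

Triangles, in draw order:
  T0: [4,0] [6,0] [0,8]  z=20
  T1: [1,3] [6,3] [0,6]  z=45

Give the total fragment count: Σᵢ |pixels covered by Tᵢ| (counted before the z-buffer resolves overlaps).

T0:
  2·area = 16
  edge (4, 0)→(6, 0): d=(2,0) inclusive
  edge (6, 0)→(0, 8): d=(-6,8) inclusive
  edge (0, 8)→(4, 0): d=(4,-8) inclusive
    (2,0)@(5, 1): e=[2,2,12] → █
    (3,0)@(7, 1): e=[2,-14,28] → ·
    (1,1)@(3, 3): e=[6,6,4] → █
    (2,1)@(5, 3): e=[6,-10,20] → ·
    (1,2)@(3, 5): e=[10,-6,12] → ·
  covered (2 px):
    · · █ · ·
    · █ · · ·
    · · · · ·
    · · · · ·
T1:
  2·area = 15
  edge (1, 3)→(6, 3): d=(5,0) inclusive
  edge (6, 3)→(0, 6): d=(-6,3) inclusive
  edge (0, 6)→(1, 3): d=(1,-3) inclusive
    (0,1)@(1, 3): e=[0,15,0] → █  [on edge]
    (1,1)@(3, 3): e=[0,9,6] → █  [on edge]
    (2,1)@(5, 3): e=[0,3,12] → █  [on edge]
    (3,1)@(7, 3): e=[0,-3,18] → ·  [on edge]
    (4,1)@(9, 3): e=[0,-9,24] → ·  [on edge]
    (0,2)@(1, 5): e=[10,3,2] → █
    (1,2)@(3, 5): e=[10,-3,8] → ·
    (2,2)@(5, 5): e=[10,-9,14] → ·
    (0,3)@(1, 7): e=[20,-9,4] → ·
  covered (4 px):
    · · · · ·
    █ █ █ · ·
    █ · · · ·
    · · · · ·

Result: 6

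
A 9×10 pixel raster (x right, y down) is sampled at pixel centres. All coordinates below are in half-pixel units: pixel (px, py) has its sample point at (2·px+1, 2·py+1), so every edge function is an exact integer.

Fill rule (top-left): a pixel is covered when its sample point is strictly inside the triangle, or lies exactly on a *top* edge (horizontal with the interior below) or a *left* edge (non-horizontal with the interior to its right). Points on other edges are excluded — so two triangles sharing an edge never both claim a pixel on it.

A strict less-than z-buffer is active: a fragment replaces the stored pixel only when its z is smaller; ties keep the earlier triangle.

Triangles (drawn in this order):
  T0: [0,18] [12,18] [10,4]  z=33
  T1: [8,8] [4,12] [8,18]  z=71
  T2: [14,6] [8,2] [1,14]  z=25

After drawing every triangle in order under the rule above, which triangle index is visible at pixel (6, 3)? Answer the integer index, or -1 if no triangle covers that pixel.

T0:
  2·area = 168  (B↔C swapped to make it positive)
  edge (0, 18)→(10, 4): d=(10,-14) top-left  bias=+0
  edge (10, 4)→(12, 18): d=(2,14) right/bottom  bias=-1
  edge (12, 18)→(0, 18): d=(-12,0) right/bottom  bias=-1
    (4,3)@(9, 7): e=[16,20,132] → #
    (5,3)@(11, 7): e=[44,-8,132] → ·
    (3,4)@(7, 9): e=[8,52,108] → #
    (5,4)@(11, 9): e=[64,-4,108] → ·
    (2,5)@(5, 11): e=[0,84,84] → #  [on edge]
    (5,5)@(11, 11): e=[84,0,84] → ·  [on edge]
    (2,6)@(5, 13): e=[20,88,60] → #
    (5,6)@(11, 13): e=[104,4,60] → #
    (6,6)@(13, 13): e=[132,-24,60] → ·
    (1,7)@(3, 15): e=[12,120,36] → #
    (6,7)@(13, 15): e=[152,-20,36] → ·
    (0,8)@(1, 17): e=[4,152,12] → #
  covered (21 px):
    · · · · · · · · ·
    · · · · · · · · ·
    · · · · · · · · ·
    · · · · # · · · ·
    · · · # # · · · ·
    · · # # # · · · ·
    · · # # # # · · ·
    · # # # # # · · ·
    # # # # # # · · ·
    · · · · · · · · ·
T1:
  2·area = 40  (B↔C swapped to make it positive)
  edge (8, 8)→(8, 18): d=(0,10) right/bottom  bias=-1
  edge (8, 18)→(4, 12): d=(-4,-6) top-left  bias=+0
  edge (4, 12)→(8, 8): d=(4,-4) top-left  bias=+0
    (7,0)@(15, 1): e=[-70,110,0] → ·  [on edge]
    (6,1)@(13, 3): e=[-50,90,0] → ·  [on edge]
    (5,2)@(11, 5): e=[-30,70,0] → ·  [on edge]
    (4,3)@(9, 7): e=[-10,50,0] → ·  [on edge]
    (3,4)@(7, 9): e=[10,30,0] → #  [on edge]
    (4,4)@(9, 9): e=[-10,42,8] → ·
    (2,5)@(5, 11): e=[30,10,0] → #  [on edge]
    (4,5)@(9, 11): e=[-10,34,16] → ·
    (1,6)@(3, 13): e=[50,-10,0] → ·  [on edge]
    (2,6)@(5, 13): e=[30,2,8] → #
    (4,6)@(9, 13): e=[-10,26,24] → ·
    (0,7)@(1, 15): e=[70,-30,0] → ·  [on edge]
  covered (6 px):
    · · · · · · · · ·
    · · · · · · · · ·
    · · · · · · · · ·
    · · · · · · · · ·
    · · · # · · · · ·
    · · # # · · · · ·
    · · # # · · · · ·
    · · · # · · · · ·
    · · · · · · · · ·
    · · · · · · · · ·
T2:
  2·area = 100  (B↔C swapped to make it positive)
  edge (14, 6)→(1, 14): d=(-13,8) right/bottom  bias=-1
  edge (1, 14)→(8, 2): d=(7,-12) top-left  bias=+0
  edge (8, 2)→(14, 6): d=(6,4) right/bottom  bias=-1
    (4,1)@(9, 3): e=[79,19,2] → #
    (5,1)@(11, 3): e=[63,43,-6] → ·
    (3,2)@(7, 5): e=[69,9,22] → #
    (5,2)@(11, 5): e=[37,57,6] → #
    (6,2)@(13, 5): e=[21,81,-2] → ·
    (3,3)@(7, 7): e=[43,23,34] → #
    (6,3)@(13, 7): e=[-5,95,10] → ·
    (2,4)@(5, 9): e=[33,13,54] → #
    (5,4)@(11, 9): e=[-15,85,30] → ·
    (1,5)@(3, 11): e=[23,3,74] → #
    (3,5)@(7, 11): e=[-9,51,58] → ·
    (4,5)@(9, 11): e=[-25,75,50] → ·
  covered (12 px):
    · · · · · · · · ·
    · · · · # · · · ·
    · · · # # # · · ·
    · · · # # # · · ·
    · · # # # · · · ·
    · # # · · · · · ·
    · · · · · · · · ·
    · · · · · · · · ·
    · · · · · · · · ·
    · · · · · · · · ·

Z-buffer (winner per pixel, '.' = empty):
  . . . . . . . . .
  . . . . 2 . . . .
  . . . 2 2 2 . . .
  . . . 2 2 2 . . .
  . . 2 2 2 . . . .
  . 2 2 0 0 . . . .
  . . 0 0 0 0 . . .
  . 0 0 0 0 0 . . .
  0 0 0 0 0 0 . . .
  . . . . . . . . .

Final: -1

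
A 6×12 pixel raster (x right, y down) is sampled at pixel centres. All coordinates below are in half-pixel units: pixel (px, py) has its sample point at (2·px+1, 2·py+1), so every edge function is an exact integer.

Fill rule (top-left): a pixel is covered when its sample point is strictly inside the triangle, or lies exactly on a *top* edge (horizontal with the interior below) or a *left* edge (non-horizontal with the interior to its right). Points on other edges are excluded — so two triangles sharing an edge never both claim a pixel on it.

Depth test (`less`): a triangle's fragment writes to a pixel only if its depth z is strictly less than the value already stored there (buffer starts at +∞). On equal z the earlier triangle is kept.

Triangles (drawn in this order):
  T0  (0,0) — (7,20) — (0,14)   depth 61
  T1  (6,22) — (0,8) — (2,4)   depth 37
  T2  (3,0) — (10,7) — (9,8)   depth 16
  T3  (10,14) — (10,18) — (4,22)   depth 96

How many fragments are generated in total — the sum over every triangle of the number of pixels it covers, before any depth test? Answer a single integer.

T0:
  2·area = 98
  edge (0, 0)→(7, 20): d=(7,20) right/bottom  bias=-1
  edge (7, 20)→(0, 14): d=(-7,-6) top-left  bias=+0
  edge (0, 14)→(0, 0): d=(0,-14) top-left  bias=+0
    (0,1)@(1, 3): e=[1,83,14] → #
    (1,1)@(3, 3): e=[-39,95,42] → ·
    (0,2)@(1, 5): e=[15,69,14] → #
    (1,2)@(3, 5): e=[-25,81,42] → ·
    (0,3)@(1, 7): e=[29,55,14] → #
    (1,3)@(3, 7): e=[-11,67,42] → ·
    (0,4)@(1, 9): e=[43,41,14] → #
    (1,4)@(3, 9): e=[3,53,42] → #
    (2,4)@(5, 9): e=[-37,65,70] → ·
    (0,5)@(1, 11): e=[57,27,14] → #
    (2,5)@(5, 11): e=[-23,51,70] → ·
    (0,6)@(1, 13): e=[71,13,14] → #
  covered (12 px):
    · · · · · ·
    # · · · · ·
    # · · · · ·
    # · · · · ·
    # # · · · ·
    # # · · · ·
    # # · · · ·
    · # # · · ·
    · · # · · ·
    · · · · · ·
    · · · · · ·
    · · · · · ·
T1:
  2·area = 52
  edge (6, 22)→(0, 8): d=(-6,-14) top-left  bias=+0
  edge (0, 8)→(2, 4): d=(2,-4) top-left  bias=+0
  edge (2, 4)→(6, 22): d=(4,18) right/bottom  bias=-1
    (0,3)@(1, 7): e=[20,2,30] → #
    (1,3)@(3, 7): e=[48,10,-6] → ·
    (0,4)@(1, 9): e=[8,6,38] → #
    (1,4)@(3, 9): e=[36,14,2] → #
    (2,4)@(5, 9): e=[64,22,-34] → ·
    (0,5)@(1, 11): e=[-4,10,46] → ·
    (1,5)@(3, 11): e=[24,18,10] → #
    (2,5)@(5, 11): e=[52,26,-26] → ·
    (1,6)@(3, 13): e=[12,22,18] → #
    (2,6)@(5, 13): e=[40,30,-18] → ·
    (1,7)@(3, 15): e=[0,26,26] → #  [on edge]
    (2,7)@(5, 15): e=[28,34,-10] → ·
  covered (7 px):
    · · · · · ·
    · · · · · ·
    · · · · · ·
    # · · · · ·
    # # · · · ·
    · # · · · ·
    · # · · · ·
    · # · · · ·
    · · · · · ·
    · · # · · ·
    · · · · · ·
    · · · · · ·
T2:
  2·area = 14
  edge (3, 0)→(10, 7): d=(7,7) right/bottom  bias=-1
  edge (10, 7)→(9, 8): d=(-1,1) right/bottom  bias=-1
  edge (9, 8)→(3, 0): d=(-6,-8) top-left  bias=+0
    (3,2)@(7, 5): e=[7,5,2] → #
    (4,2)@(9, 5): e=[-7,3,18] → ·
    (3,3)@(7, 7): e=[21,3,-10] → ·
    (4,3)@(9, 7): e=[7,1,6] → #
    (5,3)@(11, 7): e=[-7,-1,22] → ·
    (4,4)@(9, 9): e=[21,-1,-6] → ·
  covered (2 px):
    · · · · · ·
    · · · · · ·
    · · · # · ·
    · · · · # ·
    · · · · · ·
    · · · · · ·
    · · · · · ·
    · · · · · ·
    · · · · · ·
    · · · · · ·
    · · · · · ·
    · · · · · ·
T3:
  2·area = 24
  edge (10, 14)→(10, 18): d=(0,4) right/bottom  bias=-1
  edge (10, 18)→(4, 22): d=(-6,4) right/bottom  bias=-1
  edge (4, 22)→(10, 14): d=(6,-8) top-left  bias=+0
    (4,8)@(9, 17): e=[4,10,10] → #
    (5,8)@(11, 17): e=[-4,2,26] → ·
    (3,9)@(7, 19): e=[12,6,6] → #
    (4,9)@(9, 19): e=[4,-2,22] → ·
    (2,10)@(5, 21): e=[20,2,2] → #
    (3,10)@(7, 21): e=[12,-6,18] → ·
    (2,11)@(5, 23): e=[20,-10,14] → ·
  covered (3 px):
    · · · · · ·
    · · · · · ·
    · · · · · ·
    · · · · · ·
    · · · · · ·
    · · · · · ·
    · · · · · ·
    · · · · · ·
    · · · · # ·
    · · · # · ·
    · · # · · ·
    · · · · · ·

Answer: 24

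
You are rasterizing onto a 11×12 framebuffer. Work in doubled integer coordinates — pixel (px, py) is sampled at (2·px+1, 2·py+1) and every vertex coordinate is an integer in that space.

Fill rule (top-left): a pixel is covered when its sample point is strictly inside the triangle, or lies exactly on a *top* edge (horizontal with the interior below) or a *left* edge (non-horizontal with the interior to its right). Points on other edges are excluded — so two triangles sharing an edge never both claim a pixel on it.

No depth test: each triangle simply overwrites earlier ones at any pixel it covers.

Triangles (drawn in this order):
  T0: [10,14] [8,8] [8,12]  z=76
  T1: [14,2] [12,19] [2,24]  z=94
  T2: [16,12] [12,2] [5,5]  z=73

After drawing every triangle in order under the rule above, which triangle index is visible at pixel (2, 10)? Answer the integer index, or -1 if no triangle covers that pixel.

T0:
  2·area = 8  (B↔C swapped to make it positive)
  edge (10, 14)→(8, 12): d=(-2,-2) top-left  bias=+0
  edge (8, 12)→(8, 8): d=(0,-4) top-left  bias=+0
  edge (8, 8)→(10, 14): d=(2,6) right/bottom  bias=-1
    (0,2)@(1, 5): e=[0,-28,36] → ·  [on edge]
    (3,2)@(7, 5): e=[12,-4,0] → ·  [on edge]
    (1,3)@(3, 7): e=[0,-20,28] → ·  [on edge]
    (2,4)@(5, 9): e=[0,-12,20] → ·  [on edge]
    (3,5)@(7, 11): e=[0,-4,12] → ·  [on edge]
    (4,5)@(9, 11): e=[4,4,0] → ·  [on edge]
    (4,6)@(9, 13): e=[0,4,4] → #  [on edge]
    (5,6)@(11, 13): e=[4,12,-8] → ·
    (4,7)@(9, 15): e=[-4,4,8] → ·
    (5,7)@(11, 15): e=[0,12,-4] → ·  [on edge]
    (5,8)@(11, 17): e=[-4,12,0] → ·  [on edge]
    (6,8)@(13, 17): e=[0,20,-12] → ·  [on edge]
    (7,9)@(15, 19): e=[0,28,-20] → ·  [on edge]
    (8,10)@(17, 21): e=[0,36,-28] → ·  [on edge]
    (6,11)@(13, 23): e=[-12,20,0] → ·  [on edge]
    (9,11)@(19, 23): e=[0,44,-36] → ·  [on edge]
  covered (1 px):
    · · · · · · · · · · ·
    · · · · · · · · · · ·
    · · · · · · · · · · ·
    · · · · · · · · · · ·
    · · · · · · · · · · ·
    · · · · · · · · · · ·
    · · · · # · · · · · ·
    · · · · · · · · · · ·
    · · · · · · · · · · ·
    · · · · · · · · · · ·
    · · · · · · · · · · ·
    · · · · · · · · · · ·
T1:
  2·area = 160
  edge (14, 2)→(12, 19): d=(-2,17) right/bottom  bias=-1
  edge (12, 19)→(2, 24): d=(-10,5) right/bottom  bias=-1
  edge (2, 24)→(14, 2): d=(12,-22) top-left  bias=+0
    (6,2)@(13, 5): e=[11,135,14] → #
    (7,2)@(15, 5): e=[-23,125,58] → ·
    (6,3)@(13, 7): e=[7,115,38] → #
    (7,3)@(15, 7): e=[-27,105,82] → ·
    (5,4)@(11, 9): e=[37,105,18] → #
    (7,4)@(15, 9): e=[-31,85,106] → ·
    (5,5)@(11, 11): e=[33,85,42] → #
    (6,5)@(13, 11): e=[-1,75,86] → ·
    (4,6)@(9, 13): e=[63,75,22] → #
    (6,6)@(13, 13): e=[-5,55,110] → ·
    (3,7)@(7, 15): e=[93,65,2] → #
    (6,7)@(13, 15): e=[-9,35,134] → ·
  covered (20 px):
    · · · · · · · · · · ·
    · · · · · · · · · · ·
    · · · · · · # · · · ·
    · · · · · · # · · · ·
    · · · · · # # · · · ·
    · · · · · # · · · · ·
    · · · · # # · · · · ·
    · · · # # # · · · · ·
    · · · # # # · · · · ·
    · · # # # # · · · · ·
    · · # # · · · · · · ·
    · # · · · · · · · · ·
T2:
  2·area = 82  (B↔C swapped to make it positive)
  edge (16, 12)→(5, 5): d=(-11,-7) top-left  bias=+0
  edge (5, 5)→(12, 2): d=(7,-3) top-left  bias=+0
  edge (12, 2)→(16, 12): d=(4,10) right/bottom  bias=-1
    (5,1)@(11, 3): e=[64,4,14] → #
    (6,1)@(13, 3): e=[78,10,-6] → ·
    (2,2)@(5, 5): e=[0,0,82] → #  [on edge]
    (3,2)@(7, 5): e=[14,6,62] → #
    (4,2)@(9, 5): e=[28,12,42] → #
    (6,2)@(13, 5): e=[56,24,2] → #
    (7,2)@(15, 5): e=[70,30,-18] → ·
    (2,3)@(5, 7): e=[-22,14,90] → ·
    (3,3)@(7, 7): e=[-8,20,70] → ·
    (4,3)@(9, 7): e=[6,26,50] → #
    (7,3)@(15, 7): e=[48,44,-10] → ·
    (4,4)@(9, 9): e=[-16,40,58] → ·
  covered (11 px):
    · · · · · · · · · · ·
    · · · · · # · · · · ·
    · · # # # # # · · · ·
    · · · · # # # · · · ·
    · · · · · · # · · · ·
    · · · · · · · # · · ·
    · · · · · · · · · · ·
    · · · · · · · · · · ·
    · · · · · · · · · · ·
    · · · · · · · · · · ·
    · · · · · · · · · · ·
    · · · · · · · · · · ·

Z-buffer (winner per pixel, '.' = empty):
  . . . . . . . . . . .
  . . . . . 2 . . . . .
  . . 2 2 2 2 2 . . . .
  . . . . 2 2 2 . . . .
  . . . . . 1 2 . . . .
  . . . . . 1 . 2 . . .
  . . . . 1 1 . . . . .
  . . . 1 1 1 . . . . .
  . . . 1 1 1 . . . . .
  . . 1 1 1 1 . . . . .
  . . 1 1 . . . . . . .
  . 1 . . . . . . . . .

Result: 1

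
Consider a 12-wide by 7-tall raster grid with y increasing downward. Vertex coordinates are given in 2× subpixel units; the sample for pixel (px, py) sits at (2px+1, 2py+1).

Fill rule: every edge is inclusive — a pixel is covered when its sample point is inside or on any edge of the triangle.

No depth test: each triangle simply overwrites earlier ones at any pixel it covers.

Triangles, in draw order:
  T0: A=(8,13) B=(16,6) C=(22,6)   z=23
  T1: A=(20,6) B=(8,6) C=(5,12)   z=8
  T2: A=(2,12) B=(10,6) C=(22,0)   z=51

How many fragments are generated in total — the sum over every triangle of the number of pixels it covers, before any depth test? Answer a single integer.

T0:
  2·area = 42
  edge (8, 13)→(16, 6): d=(8,-7) inclusive
  edge (16, 6)→(22, 6): d=(6,0) inclusive
  edge (22, 6)→(8, 13): d=(-14,7) inclusive
    (7,3)@(15, 7): e=[1,6,35] → X
    (8,3)@(17, 7): e=[15,6,21] → X
    (9,3)@(19, 7): e=[29,6,7] → X
    (10,3)@(21, 7): e=[43,6,-7] → .
    (6,4)@(13, 9): e=[3,18,21] → X
    (8,4)@(17, 9): e=[31,18,-7] → .
    (9,4)@(19, 9): e=[45,18,-21] → .
    (5,5)@(11, 11): e=[5,30,7] → X
    (6,5)@(13, 11): e=[19,30,-7] → .
    (7,5)@(15, 11): e=[33,30,-21] → .
    (5,6)@(11, 13): e=[21,42,-21] → .
  covered (6 px):
    . . . . . . . . . . . .
    . . . . . . . . . . . .
    . . . . . . . . . . . .
    . . . . . . . X X X . .
    . . . . . . X X . . . .
    . . . . . X . . . . . .
    . . . . . . . . . . . .
T1:
  2·area = 72  (B↔C swapped to make it positive)
  edge (20, 6)→(5, 12): d=(-15,6) inclusive
  edge (5, 12)→(8, 6): d=(3,-6) inclusive
  edge (8, 6)→(20, 6): d=(12,0) inclusive
    (4,3)@(9, 7): e=[51,9,12] → X
    (5,3)@(11, 7): e=[39,21,12] → X
    (6,3)@(13, 7): e=[27,33,12] → X
    (7,3)@(15, 7): e=[15,45,12] → X
    (8,3)@(17, 7): e=[3,57,12] → X
    (9,3)@(19, 7): e=[-9,69,12] → .
    (3,4)@(7, 9): e=[33,3,36] → X
    (6,4)@(13, 9): e=[-3,39,36] → .
    (7,4)@(15, 9): e=[-15,51,36] → .
    (8,4)@(17, 9): e=[-27,63,36] → .
    (3,5)@(7, 11): e=[3,9,60] → X
    (4,5)@(9, 11): e=[-9,21,60] → .
  covered (9 px):
    . . . . . . . . . . . .
    . . . . . . . . . . . .
    . . . . . . . . . . . .
    . . . . X X X X X . . .
    . . . X X X . . . . . .
    . . . X . . . . . . . .
    . . . . . . . . . . . .
T2:
  2·area = 24
  edge (2, 12)→(10, 6): d=(8,-6) inclusive
  edge (10, 6)→(22, 0): d=(12,-6) inclusive
  edge (22, 0)→(2, 12): d=(-20,12) inclusive
    (8,1)@(17, 3): e=[18,6,0] → X  [on edge]
    (9,1)@(19, 3): e=[30,18,-24] → .
    (6,2)@(13, 5): e=[10,6,8] → X
    (7,2)@(15, 5): e=[22,18,-16] → .
    (8,2)@(17, 5): e=[34,30,-40] → .
    (4,3)@(9, 7): e=[2,6,16] → X
    (5,3)@(11, 7): e=[14,18,-8] → .
    (6,3)@(13, 7): e=[26,30,-32] → .
    (3,4)@(7, 9): e=[6,18,0] → X  [on edge]
    (4,4)@(9, 9): e=[18,30,-24] → .
    (3,5)@(7, 11): e=[22,42,-40] → .
  covered (4 px):
    . . . . . . . . . . . .
    . . . . . . . . X . . .
    . . . . . . X . . . . .
    . . . . X . . . . . . .
    . . . X . . . . . . . .
    . . . . . . . . . . . .
    . . . . . . . . . . . .

Result: 19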